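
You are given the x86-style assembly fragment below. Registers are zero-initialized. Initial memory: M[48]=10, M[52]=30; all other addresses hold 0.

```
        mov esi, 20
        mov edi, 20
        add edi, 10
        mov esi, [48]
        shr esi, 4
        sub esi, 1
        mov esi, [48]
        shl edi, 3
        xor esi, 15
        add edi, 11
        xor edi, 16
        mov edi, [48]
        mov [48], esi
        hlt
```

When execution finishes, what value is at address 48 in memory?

esi=20
edi=20
edi=20+10=30
esi=M[48]=10
esi=10>>4=0
esi=0-1=-1
esi=M[48]=10
edi=30<<3=240
esi=10^15=5
edi=240+11=251
edi=251^16=235
edi=M[48]=10
mov [48], esi → M[48]=5
halt.

5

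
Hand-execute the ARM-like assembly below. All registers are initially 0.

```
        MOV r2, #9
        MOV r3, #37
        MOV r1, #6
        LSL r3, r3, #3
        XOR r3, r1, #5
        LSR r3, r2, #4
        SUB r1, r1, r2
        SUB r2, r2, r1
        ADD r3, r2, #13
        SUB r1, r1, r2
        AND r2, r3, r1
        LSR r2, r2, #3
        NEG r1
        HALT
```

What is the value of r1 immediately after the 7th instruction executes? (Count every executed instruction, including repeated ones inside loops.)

-3

after MOV r2, #9: r2=9
after MOV r3, #37: r3=37
after MOV r1, #6: r1=6
after LSL r3, r3, #3: r3=37<<3=296
after XOR r3, r1, #5: r3=6^5=3
after LSR r3, r2, #4: r3=9>>4=0
after SUB r1, r1, r2: r1=6-9=-3
After step 7: r1 = -3.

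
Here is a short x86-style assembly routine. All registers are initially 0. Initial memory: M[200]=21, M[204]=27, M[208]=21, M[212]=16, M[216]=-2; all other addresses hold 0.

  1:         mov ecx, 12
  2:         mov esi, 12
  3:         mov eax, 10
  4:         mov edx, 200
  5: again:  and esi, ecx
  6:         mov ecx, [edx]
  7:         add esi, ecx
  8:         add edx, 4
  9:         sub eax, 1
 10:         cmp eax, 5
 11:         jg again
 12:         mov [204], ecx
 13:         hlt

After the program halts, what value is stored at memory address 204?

after mov ecx, 12: ecx=12
after mov esi, 12: esi=12
after mov eax, 10: eax=10
after mov edx, 200: edx=200
after and esi, ecx: esi=12&12=12
after mov ecx, [edx]: ecx=M[200]=21
after add esi, ecx: esi=12+21=33
after add edx, 4: edx=200+4=204
after sub eax, 1: eax=10-1=9
cmp eax, 5  (cmp 9,5)
jg again: taken
after and esi, ecx: esi=33&21=1
after mov ecx, [edx]: ecx=M[204]=27
after add esi, ecx: esi=1+27=28
after add edx, 4: edx=204+4=208
after sub eax, 1: eax=9-1=8
cmp eax, 5  (cmp 8,5)
jg again: taken
after and esi, ecx: esi=28&27=24
after mov ecx, [edx]: ecx=M[208]=21
after add esi, ecx: esi=24+21=45
after add edx, 4: edx=208+4=212
after sub eax, 1: eax=8-1=7
cmp eax, 5  (cmp 7,5)
jg again: taken
after and esi, ecx: esi=45&21=5
after mov ecx, [edx]: ecx=M[212]=16
after add esi, ecx: esi=5+16=21
after add edx, 4: edx=212+4=216
after sub eax, 1: eax=7-1=6
cmp eax, 5  (cmp 6,5)
jg again: taken
after and esi, ecx: esi=21&16=16
after mov ecx, [edx]: ecx=M[216]=-2
after add esi, ecx: esi=16+(-2)=14
after add edx, 4: edx=216+4=220
after sub eax, 1: eax=6-1=5
cmp eax, 5  (cmp 5,5)
jg again: not taken
mov [204], ecx → M[204]=-2
halt.

-2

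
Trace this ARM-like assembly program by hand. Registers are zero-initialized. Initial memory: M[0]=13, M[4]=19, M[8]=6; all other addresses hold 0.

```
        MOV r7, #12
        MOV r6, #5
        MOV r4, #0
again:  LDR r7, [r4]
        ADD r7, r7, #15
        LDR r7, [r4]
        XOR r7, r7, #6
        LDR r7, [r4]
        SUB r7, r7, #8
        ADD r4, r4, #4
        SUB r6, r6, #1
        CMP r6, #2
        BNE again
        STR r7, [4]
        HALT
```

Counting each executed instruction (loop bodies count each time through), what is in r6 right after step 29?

3

MOV r7, #12 → r7=12
MOV r6, #5 → r6=5
MOV r4, #0 → r4=0
LDR r7, [r4] → r7=M[0]=13
ADD r7, r7, #15 → r7=13+15=28
LDR r7, [r4] → r7=M[0]=13
XOR r7, r7, #6 → r7=13^6=11
LDR r7, [r4] → r7=M[0]=13
SUB r7, r7, #8 → r7=13-8=5
ADD r4, r4, #4 → r4=0+4=4
SUB r6, r6, #1 → r6=5-1=4
CMP r6, #2  (cmp 4,2)
BNE again: taken
LDR r7, [r4] → r7=M[4]=19
ADD r7, r7, #15 → r7=19+15=34
LDR r7, [r4] → r7=M[4]=19
XOR r7, r7, #6 → r7=19^6=21
LDR r7, [r4] → r7=M[4]=19
SUB r7, r7, #8 → r7=19-8=11
ADD r4, r4, #4 → r4=4+4=8
SUB r6, r6, #1 → r6=4-1=3
CMP r6, #2  (cmp 3,2)
BNE again: taken
LDR r7, [r4] → r7=M[8]=6
ADD r7, r7, #15 → r7=6+15=21
LDR r7, [r4] → r7=M[8]=6
XOR r7, r7, #6 → r7=6^6=0
LDR r7, [r4] → r7=M[8]=6
SUB r7, r7, #8 → r7=6-8=-2
After step 29: r6 = 3.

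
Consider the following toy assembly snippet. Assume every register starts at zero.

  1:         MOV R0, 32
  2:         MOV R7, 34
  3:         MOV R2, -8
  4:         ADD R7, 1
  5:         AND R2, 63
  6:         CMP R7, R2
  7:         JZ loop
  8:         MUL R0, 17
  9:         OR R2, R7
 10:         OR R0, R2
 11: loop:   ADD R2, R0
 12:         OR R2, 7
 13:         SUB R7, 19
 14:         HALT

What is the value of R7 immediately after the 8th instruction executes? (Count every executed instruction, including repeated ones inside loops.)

35

after MOV R0, 32: R0=32
after MOV R7, 34: R7=34
after MOV R2, -8: R2=-8
after ADD R7, 1: R7=34+1=35
after AND R2, 63: R2=(-8)&63=56
CMP R7, R2  (cmp 35,56)
JZ loop: not taken
after MUL R0, 17: R0=32*17=544
After step 8: R7 = 35.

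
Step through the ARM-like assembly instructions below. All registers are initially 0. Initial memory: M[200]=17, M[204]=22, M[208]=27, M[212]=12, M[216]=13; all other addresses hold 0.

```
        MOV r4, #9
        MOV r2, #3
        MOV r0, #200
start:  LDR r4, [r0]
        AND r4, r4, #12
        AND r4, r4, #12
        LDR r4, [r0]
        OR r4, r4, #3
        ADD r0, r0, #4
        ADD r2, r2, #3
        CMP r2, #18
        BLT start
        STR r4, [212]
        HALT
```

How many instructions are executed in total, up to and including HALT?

50

after MOV r4, #9: r4=9
after MOV r2, #3: r2=3
after MOV r0, #200: r0=200
after LDR r4, [r0]: r4=M[200]=17
after AND r4, r4, #12: r4=17&12=0
after AND r4, r4, #12: r4=0&12=0
after LDR r4, [r0]: r4=M[200]=17
after OR r4, r4, #3: r4=17|3=19
after ADD r0, r0, #4: r0=200+4=204
after ADD r2, r2, #3: r2=3+3=6
CMP r2, #18  (cmp 6,18)
BLT start: taken
after LDR r4, [r0]: r4=M[204]=22
after AND r4, r4, #12: r4=22&12=4
after AND r4, r4, #12: r4=4&12=4
after LDR r4, [r0]: r4=M[204]=22
after OR r4, r4, #3: r4=22|3=23
after ADD r0, r0, #4: r0=204+4=208
after ADD r2, r2, #3: r2=6+3=9
CMP r2, #18  (cmp 9,18)
BLT start: taken
after LDR r4, [r0]: r4=M[208]=27
after AND r4, r4, #12: r4=27&12=8
after AND r4, r4, #12: r4=8&12=8
after LDR r4, [r0]: r4=M[208]=27
after OR r4, r4, #3: r4=27|3=27
after ADD r0, r0, #4: r0=208+4=212
after ADD r2, r2, #3: r2=9+3=12
CMP r2, #18  (cmp 12,18)
BLT start: taken
after LDR r4, [r0]: r4=M[212]=12
after AND r4, r4, #12: r4=12&12=12
after AND r4, r4, #12: r4=12&12=12
after LDR r4, [r0]: r4=M[212]=12
after OR r4, r4, #3: r4=12|3=15
after ADD r0, r0, #4: r0=212+4=216
after ADD r2, r2, #3: r2=12+3=15
CMP r2, #18  (cmp 15,18)
BLT start: taken
after LDR r4, [r0]: r4=M[216]=13
after AND r4, r4, #12: r4=13&12=12
after AND r4, r4, #12: r4=12&12=12
after LDR r4, [r0]: r4=M[216]=13
after OR r4, r4, #3: r4=13|3=15
after ADD r0, r0, #4: r0=216+4=220
after ADD r2, r2, #3: r2=15+3=18
CMP r2, #18  (cmp 18,18)
BLT start: not taken
STR r4, [212] → M[212]=15
halt.
Total executed instructions: 50.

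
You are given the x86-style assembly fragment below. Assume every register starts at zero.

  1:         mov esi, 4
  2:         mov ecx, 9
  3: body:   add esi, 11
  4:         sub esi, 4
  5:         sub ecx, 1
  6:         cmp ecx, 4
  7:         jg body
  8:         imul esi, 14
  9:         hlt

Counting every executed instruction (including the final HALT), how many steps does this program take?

29

after mov esi, 4: esi=4
after mov ecx, 9: ecx=9
after add esi, 11: esi=4+11=15
after sub esi, 4: esi=15-4=11
after sub ecx, 1: ecx=9-1=8
cmp ecx, 4  (cmp 8,4)
jg body: taken
after add esi, 11: esi=11+11=22
after sub esi, 4: esi=22-4=18
after sub ecx, 1: ecx=8-1=7
cmp ecx, 4  (cmp 7,4)
jg body: taken
after add esi, 11: esi=18+11=29
after sub esi, 4: esi=29-4=25
after sub ecx, 1: ecx=7-1=6
cmp ecx, 4  (cmp 6,4)
jg body: taken
after add esi, 11: esi=25+11=36
after sub esi, 4: esi=36-4=32
after sub ecx, 1: ecx=6-1=5
cmp ecx, 4  (cmp 5,4)
jg body: taken
after add esi, 11: esi=32+11=43
after sub esi, 4: esi=43-4=39
after sub ecx, 1: ecx=5-1=4
cmp ecx, 4  (cmp 4,4)
jg body: not taken
after imul esi, 14: esi=39*14=546
halt.
Total executed instructions: 29.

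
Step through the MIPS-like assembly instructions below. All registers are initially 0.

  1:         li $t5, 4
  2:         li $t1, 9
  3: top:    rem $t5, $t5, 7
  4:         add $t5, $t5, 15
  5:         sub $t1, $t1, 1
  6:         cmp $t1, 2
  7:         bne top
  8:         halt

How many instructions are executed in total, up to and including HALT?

after li $t5, 4: $t5=4
after li $t1, 9: $t1=9
after rem $t5, $t5, 7: $t5=4%7=4
after add $t5, $t5, 15: $t5=4+15=19
after sub $t1, $t1, 1: $t1=9-1=8
cmp $t1, 2  (cmp 8,2)
bne top: taken
after rem $t5, $t5, 7: $t5=19%7=5
after add $t5, $t5, 15: $t5=5+15=20
after sub $t1, $t1, 1: $t1=8-1=7
cmp $t1, 2  (cmp 7,2)
bne top: taken
after rem $t5, $t5, 7: $t5=20%7=6
after add $t5, $t5, 15: $t5=6+15=21
after sub $t1, $t1, 1: $t1=7-1=6
cmp $t1, 2  (cmp 6,2)
bne top: taken
after rem $t5, $t5, 7: $t5=21%7=0
after add $t5, $t5, 15: $t5=0+15=15
after sub $t1, $t1, 1: $t1=6-1=5
cmp $t1, 2  (cmp 5,2)
bne top: taken
after rem $t5, $t5, 7: $t5=15%7=1
after add $t5, $t5, 15: $t5=1+15=16
after sub $t1, $t1, 1: $t1=5-1=4
cmp $t1, 2  (cmp 4,2)
bne top: taken
after rem $t5, $t5, 7: $t5=16%7=2
after add $t5, $t5, 15: $t5=2+15=17
after sub $t1, $t1, 1: $t1=4-1=3
cmp $t1, 2  (cmp 3,2)
bne top: taken
after rem $t5, $t5, 7: $t5=17%7=3
after add $t5, $t5, 15: $t5=3+15=18
after sub $t1, $t1, 1: $t1=3-1=2
cmp $t1, 2  (cmp 2,2)
bne top: not taken
halt.
Total executed instructions: 38.

38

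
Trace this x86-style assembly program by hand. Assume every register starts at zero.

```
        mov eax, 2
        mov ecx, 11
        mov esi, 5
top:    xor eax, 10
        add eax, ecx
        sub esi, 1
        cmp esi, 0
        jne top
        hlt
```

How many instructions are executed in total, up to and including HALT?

29

eax=2
ecx=11
esi=5
eax=2^10=8
eax=8+11=19
esi=5-1=4
cmp esi, 0  (cmp 4,0)
jne top: taken
eax=19^10=25
eax=25+11=36
esi=4-1=3
cmp esi, 0  (cmp 3,0)
jne top: taken
eax=36^10=46
eax=46+11=57
esi=3-1=2
cmp esi, 0  (cmp 2,0)
jne top: taken
eax=57^10=51
eax=51+11=62
esi=2-1=1
cmp esi, 0  (cmp 1,0)
jne top: taken
eax=62^10=52
eax=52+11=63
esi=1-1=0
cmp esi, 0  (cmp 0,0)
jne top: not taken
halt.
Total executed instructions: 29.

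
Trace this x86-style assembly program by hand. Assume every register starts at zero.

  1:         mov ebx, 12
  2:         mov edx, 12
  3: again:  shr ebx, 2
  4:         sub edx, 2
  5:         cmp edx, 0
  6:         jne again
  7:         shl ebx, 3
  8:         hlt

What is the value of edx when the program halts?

after mov ebx, 12: ebx=12
after mov edx, 12: edx=12
after shr ebx, 2: ebx=12>>2=3
after sub edx, 2: edx=12-2=10
cmp edx, 0  (cmp 10,0)
jne again: taken
after shr ebx, 2: ebx=3>>2=0
after sub edx, 2: edx=10-2=8
cmp edx, 0  (cmp 8,0)
jne again: taken
after shr ebx, 2: ebx=0>>2=0
after sub edx, 2: edx=8-2=6
cmp edx, 0  (cmp 6,0)
jne again: taken
after shr ebx, 2: ebx=0>>2=0
after sub edx, 2: edx=6-2=4
cmp edx, 0  (cmp 4,0)
jne again: taken
after shr ebx, 2: ebx=0>>2=0
after sub edx, 2: edx=4-2=2
cmp edx, 0  (cmp 2,0)
jne again: taken
after shr ebx, 2: ebx=0>>2=0
after sub edx, 2: edx=2-2=0
cmp edx, 0  (cmp 0,0)
jne again: not taken
after shl ebx, 3: ebx=0<<3=0
halt.

0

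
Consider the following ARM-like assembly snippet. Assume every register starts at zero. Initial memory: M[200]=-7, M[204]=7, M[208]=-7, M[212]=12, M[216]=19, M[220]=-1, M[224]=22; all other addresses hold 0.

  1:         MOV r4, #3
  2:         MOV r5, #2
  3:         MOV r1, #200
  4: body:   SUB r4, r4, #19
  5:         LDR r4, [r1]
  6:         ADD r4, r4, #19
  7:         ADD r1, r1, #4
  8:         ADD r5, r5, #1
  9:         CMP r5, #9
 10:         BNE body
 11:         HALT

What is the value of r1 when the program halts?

MOV r4, #3 → r4=3
MOV r5, #2 → r5=2
MOV r1, #200 → r1=200
SUB r4, r4, #19 → r4=3-19=-16
LDR r4, [r1] → r4=M[200]=-7
ADD r4, r4, #19 → r4=(-7)+19=12
ADD r1, r1, #4 → r1=200+4=204
ADD r5, r5, #1 → r5=2+1=3
CMP r5, #9  (cmp 3,9)
BNE body: taken
SUB r4, r4, #19 → r4=12-19=-7
LDR r4, [r1] → r4=M[204]=7
ADD r4, r4, #19 → r4=7+19=26
ADD r1, r1, #4 → r1=204+4=208
ADD r5, r5, #1 → r5=3+1=4
CMP r5, #9  (cmp 4,9)
BNE body: taken
SUB r4, r4, #19 → r4=26-19=7
LDR r4, [r1] → r4=M[208]=-7
ADD r4, r4, #19 → r4=(-7)+19=12
ADD r1, r1, #4 → r1=208+4=212
ADD r5, r5, #1 → r5=4+1=5
CMP r5, #9  (cmp 5,9)
BNE body: taken
SUB r4, r4, #19 → r4=12-19=-7
LDR r4, [r1] → r4=M[212]=12
ADD r4, r4, #19 → r4=12+19=31
ADD r1, r1, #4 → r1=212+4=216
ADD r5, r5, #1 → r5=5+1=6
CMP r5, #9  (cmp 6,9)
BNE body: taken
SUB r4, r4, #19 → r4=31-19=12
LDR r4, [r1] → r4=M[216]=19
ADD r4, r4, #19 → r4=19+19=38
ADD r1, r1, #4 → r1=216+4=220
ADD r5, r5, #1 → r5=6+1=7
CMP r5, #9  (cmp 7,9)
BNE body: taken
SUB r4, r4, #19 → r4=38-19=19
LDR r4, [r1] → r4=M[220]=-1
ADD r4, r4, #19 → r4=(-1)+19=18
ADD r1, r1, #4 → r1=220+4=224
ADD r5, r5, #1 → r5=7+1=8
CMP r5, #9  (cmp 8,9)
BNE body: taken
SUB r4, r4, #19 → r4=18-19=-1
LDR r4, [r1] → r4=M[224]=22
ADD r4, r4, #19 → r4=22+19=41
ADD r1, r1, #4 → r1=224+4=228
ADD r5, r5, #1 → r5=8+1=9
CMP r5, #9  (cmp 9,9)
BNE body: not taken
halt.

228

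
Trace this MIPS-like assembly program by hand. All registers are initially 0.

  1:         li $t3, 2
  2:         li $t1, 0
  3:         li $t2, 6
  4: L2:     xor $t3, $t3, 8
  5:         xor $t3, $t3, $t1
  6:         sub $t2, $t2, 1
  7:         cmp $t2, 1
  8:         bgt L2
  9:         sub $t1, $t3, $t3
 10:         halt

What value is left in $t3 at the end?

li $t3, 2 → $t3=2
li $t1, 0 → $t1=0
li $t2, 6 → $t2=6
xor $t3, $t3, 8 → $t3=2^8=10
xor $t3, $t3, $t1 → $t3=10^0=10
sub $t2, $t2, 1 → $t2=6-1=5
cmp $t2, 1  (cmp 5,1)
bgt L2: taken
xor $t3, $t3, 8 → $t3=10^8=2
xor $t3, $t3, $t1 → $t3=2^0=2
sub $t2, $t2, 1 → $t2=5-1=4
cmp $t2, 1  (cmp 4,1)
bgt L2: taken
xor $t3, $t3, 8 → $t3=2^8=10
xor $t3, $t3, $t1 → $t3=10^0=10
sub $t2, $t2, 1 → $t2=4-1=3
cmp $t2, 1  (cmp 3,1)
bgt L2: taken
xor $t3, $t3, 8 → $t3=10^8=2
xor $t3, $t3, $t1 → $t3=2^0=2
sub $t2, $t2, 1 → $t2=3-1=2
cmp $t2, 1  (cmp 2,1)
bgt L2: taken
xor $t3, $t3, 8 → $t3=2^8=10
xor $t3, $t3, $t1 → $t3=10^0=10
sub $t2, $t2, 1 → $t2=2-1=1
cmp $t2, 1  (cmp 1,1)
bgt L2: not taken
sub $t1, $t3, $t3 → $t1=10-10=0
halt.

10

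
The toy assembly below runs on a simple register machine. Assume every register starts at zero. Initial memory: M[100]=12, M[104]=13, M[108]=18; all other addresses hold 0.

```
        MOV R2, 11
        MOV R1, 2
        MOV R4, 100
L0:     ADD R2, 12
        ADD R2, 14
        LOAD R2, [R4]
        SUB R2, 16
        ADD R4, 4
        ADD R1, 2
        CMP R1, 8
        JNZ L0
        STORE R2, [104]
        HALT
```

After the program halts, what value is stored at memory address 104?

2

R2=11
R1=2
R4=100
R2=11+12=23
R2=23+14=37
R2=M[100]=12
R2=12-16=-4
R4=100+4=104
R1=2+2=4
CMP R1, 8  (cmp 4,8)
JNZ L0: taken
R2=(-4)+12=8
R2=8+14=22
R2=M[104]=13
R2=13-16=-3
R4=104+4=108
R1=4+2=6
CMP R1, 8  (cmp 6,8)
JNZ L0: taken
R2=(-3)+12=9
R2=9+14=23
R2=M[108]=18
R2=18-16=2
R4=108+4=112
R1=6+2=8
CMP R1, 8  (cmp 8,8)
JNZ L0: not taken
STORE R2, [104] → M[104]=2
halt.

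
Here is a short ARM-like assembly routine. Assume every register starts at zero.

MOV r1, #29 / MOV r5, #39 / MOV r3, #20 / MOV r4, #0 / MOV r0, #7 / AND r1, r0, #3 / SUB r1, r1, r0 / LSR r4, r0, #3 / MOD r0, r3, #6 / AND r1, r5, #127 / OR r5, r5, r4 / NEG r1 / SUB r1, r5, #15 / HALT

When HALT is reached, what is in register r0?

2

after MOV r1, #29: r1=29
after MOV r5, #39: r5=39
after MOV r3, #20: r3=20
after MOV r4, #0: r4=0
after MOV r0, #7: r0=7
after AND r1, r0, #3: r1=7&3=3
after SUB r1, r1, r0: r1=3-7=-4
after LSR r4, r0, #3: r4=7>>3=0
after MOD r0, r3, #6: r0=20%6=2
after AND r1, r5, #127: r1=39&127=39
after OR r5, r5, r4: r5=39|0=39
after NEG r1: r1=-(39)=-39
after SUB r1, r5, #15: r1=39-15=24
halt.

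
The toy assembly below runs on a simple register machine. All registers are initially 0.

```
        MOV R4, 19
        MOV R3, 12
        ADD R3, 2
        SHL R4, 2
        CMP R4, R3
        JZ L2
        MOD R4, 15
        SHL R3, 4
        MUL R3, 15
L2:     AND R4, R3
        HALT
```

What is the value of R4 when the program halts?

0

R4=19
R3=12
R3=12+2=14
R4=19<<2=76
CMP R4, R3  (cmp 76,14)
JZ L2: not taken
R4=76%15=1
R3=14<<4=224
R3=224*15=3360
R4=1&3360=0
halt.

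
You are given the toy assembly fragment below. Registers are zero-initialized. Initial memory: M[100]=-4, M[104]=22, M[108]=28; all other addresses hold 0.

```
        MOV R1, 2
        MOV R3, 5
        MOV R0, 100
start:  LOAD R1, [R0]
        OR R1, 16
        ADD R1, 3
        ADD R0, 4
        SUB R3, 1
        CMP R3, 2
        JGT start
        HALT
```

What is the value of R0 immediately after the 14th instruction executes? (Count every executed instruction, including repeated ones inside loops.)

108

MOV R1, 2 → R1=2
MOV R3, 5 → R3=5
MOV R0, 100 → R0=100
LOAD R1, [R0] → R1=M[100]=-4
OR R1, 16 → R1=(-4)|16=-4
ADD R1, 3 → R1=(-4)+3=-1
ADD R0, 4 → R0=100+4=104
SUB R3, 1 → R3=5-1=4
CMP R3, 2  (cmp 4,2)
JGT start: taken
LOAD R1, [R0] → R1=M[104]=22
OR R1, 16 → R1=22|16=22
ADD R1, 3 → R1=22+3=25
ADD R0, 4 → R0=104+4=108
After step 14: R0 = 108.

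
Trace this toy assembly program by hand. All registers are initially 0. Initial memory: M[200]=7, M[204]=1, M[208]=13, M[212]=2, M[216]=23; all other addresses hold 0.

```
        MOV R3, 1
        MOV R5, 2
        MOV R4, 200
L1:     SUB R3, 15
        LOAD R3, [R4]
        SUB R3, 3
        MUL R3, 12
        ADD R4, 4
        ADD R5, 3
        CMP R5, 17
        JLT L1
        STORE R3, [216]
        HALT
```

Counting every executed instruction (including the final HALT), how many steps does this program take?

after MOV R3, 1: R3=1
after MOV R5, 2: R5=2
after MOV R4, 200: R4=200
after SUB R3, 15: R3=1-15=-14
after LOAD R3, [R4]: R3=M[200]=7
after SUB R3, 3: R3=7-3=4
after MUL R3, 12: R3=4*12=48
after ADD R4, 4: R4=200+4=204
after ADD R5, 3: R5=2+3=5
CMP R5, 17  (cmp 5,17)
JLT L1: taken
after SUB R3, 15: R3=48-15=33
after LOAD R3, [R4]: R3=M[204]=1
after SUB R3, 3: R3=1-3=-2
after MUL R3, 12: R3=(-2)*12=-24
after ADD R4, 4: R4=204+4=208
after ADD R5, 3: R5=5+3=8
CMP R5, 17  (cmp 8,17)
JLT L1: taken
after SUB R3, 15: R3=(-24)-15=-39
after LOAD R3, [R4]: R3=M[208]=13
after SUB R3, 3: R3=13-3=10
after MUL R3, 12: R3=10*12=120
after ADD R4, 4: R4=208+4=212
after ADD R5, 3: R5=8+3=11
CMP R5, 17  (cmp 11,17)
JLT L1: taken
after SUB R3, 15: R3=120-15=105
after LOAD R3, [R4]: R3=M[212]=2
after SUB R3, 3: R3=2-3=-1
after MUL R3, 12: R3=(-1)*12=-12
after ADD R4, 4: R4=212+4=216
after ADD R5, 3: R5=11+3=14
CMP R5, 17  (cmp 14,17)
JLT L1: taken
after SUB R3, 15: R3=(-12)-15=-27
after LOAD R3, [R4]: R3=M[216]=23
after SUB R3, 3: R3=23-3=20
after MUL R3, 12: R3=20*12=240
after ADD R4, 4: R4=216+4=220
after ADD R5, 3: R5=14+3=17
CMP R5, 17  (cmp 17,17)
JLT L1: not taken
STORE R3, [216] → M[216]=240
halt.
Total executed instructions: 45.

45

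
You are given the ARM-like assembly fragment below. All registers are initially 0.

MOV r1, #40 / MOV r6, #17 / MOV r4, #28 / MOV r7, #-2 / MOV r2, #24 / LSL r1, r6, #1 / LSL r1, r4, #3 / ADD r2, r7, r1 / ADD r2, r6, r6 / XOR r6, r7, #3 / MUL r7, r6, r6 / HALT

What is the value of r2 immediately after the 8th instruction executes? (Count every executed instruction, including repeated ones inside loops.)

MOV r1, #40 → r1=40
MOV r6, #17 → r6=17
MOV r4, #28 → r4=28
MOV r7, #-2 → r7=-2
MOV r2, #24 → r2=24
LSL r1, r6, #1 → r1=17<<1=34
LSL r1, r4, #3 → r1=28<<3=224
ADD r2, r7, r1 → r2=(-2)+224=222
After step 8: r2 = 222.

222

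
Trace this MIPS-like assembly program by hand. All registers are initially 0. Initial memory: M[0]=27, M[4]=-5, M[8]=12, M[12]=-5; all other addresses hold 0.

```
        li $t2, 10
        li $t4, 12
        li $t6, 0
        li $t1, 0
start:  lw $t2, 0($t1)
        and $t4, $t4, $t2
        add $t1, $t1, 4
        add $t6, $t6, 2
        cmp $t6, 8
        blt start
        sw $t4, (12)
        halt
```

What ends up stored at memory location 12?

8

after li $t2, 10: $t2=10
after li $t4, 12: $t4=12
after li $t6, 0: $t6=0
after li $t1, 0: $t1=0
after lw $t2, 0($t1): $t2=M[0]=27
after and $t4, $t4, $t2: $t4=12&27=8
after add $t1, $t1, 4: $t1=0+4=4
after add $t6, $t6, 2: $t6=0+2=2
cmp $t6, 8  (cmp 2,8)
blt start: taken
after lw $t2, 0($t1): $t2=M[4]=-5
after and $t4, $t4, $t2: $t4=8&(-5)=8
after add $t1, $t1, 4: $t1=4+4=8
after add $t6, $t6, 2: $t6=2+2=4
cmp $t6, 8  (cmp 4,8)
blt start: taken
after lw $t2, 0($t1): $t2=M[8]=12
after and $t4, $t4, $t2: $t4=8&12=8
after add $t1, $t1, 4: $t1=8+4=12
after add $t6, $t6, 2: $t6=4+2=6
cmp $t6, 8  (cmp 6,8)
blt start: taken
after lw $t2, 0($t1): $t2=M[12]=-5
after and $t4, $t4, $t2: $t4=8&(-5)=8
after add $t1, $t1, 4: $t1=12+4=16
after add $t6, $t6, 2: $t6=6+2=8
cmp $t6, 8  (cmp 8,8)
blt start: not taken
sw $t4, (12) → M[12]=8
halt.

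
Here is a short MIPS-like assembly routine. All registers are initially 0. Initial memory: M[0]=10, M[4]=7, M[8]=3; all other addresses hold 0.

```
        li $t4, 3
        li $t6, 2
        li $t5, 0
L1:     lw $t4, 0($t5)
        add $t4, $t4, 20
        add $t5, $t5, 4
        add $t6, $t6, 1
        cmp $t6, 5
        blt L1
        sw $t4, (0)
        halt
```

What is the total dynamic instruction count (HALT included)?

23

after li $t4, 3: $t4=3
after li $t6, 2: $t6=2
after li $t5, 0: $t5=0
after lw $t4, 0($t5): $t4=M[0]=10
after add $t4, $t4, 20: $t4=10+20=30
after add $t5, $t5, 4: $t5=0+4=4
after add $t6, $t6, 1: $t6=2+1=3
cmp $t6, 5  (cmp 3,5)
blt L1: taken
after lw $t4, 0($t5): $t4=M[4]=7
after add $t4, $t4, 20: $t4=7+20=27
after add $t5, $t5, 4: $t5=4+4=8
after add $t6, $t6, 1: $t6=3+1=4
cmp $t6, 5  (cmp 4,5)
blt L1: taken
after lw $t4, 0($t5): $t4=M[8]=3
after add $t4, $t4, 20: $t4=3+20=23
after add $t5, $t5, 4: $t5=8+4=12
after add $t6, $t6, 1: $t6=4+1=5
cmp $t6, 5  (cmp 5,5)
blt L1: not taken
sw $t4, (0) → M[0]=23
halt.
Total executed instructions: 23.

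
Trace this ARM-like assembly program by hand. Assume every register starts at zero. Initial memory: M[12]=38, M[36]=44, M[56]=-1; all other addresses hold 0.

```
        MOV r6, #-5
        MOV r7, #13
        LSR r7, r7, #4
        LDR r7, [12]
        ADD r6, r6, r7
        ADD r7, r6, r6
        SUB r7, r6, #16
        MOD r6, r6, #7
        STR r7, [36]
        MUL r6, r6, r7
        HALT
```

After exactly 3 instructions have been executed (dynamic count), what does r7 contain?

r6=-5
r7=13
r7=13>>4=0
After step 3: r7 = 0.

0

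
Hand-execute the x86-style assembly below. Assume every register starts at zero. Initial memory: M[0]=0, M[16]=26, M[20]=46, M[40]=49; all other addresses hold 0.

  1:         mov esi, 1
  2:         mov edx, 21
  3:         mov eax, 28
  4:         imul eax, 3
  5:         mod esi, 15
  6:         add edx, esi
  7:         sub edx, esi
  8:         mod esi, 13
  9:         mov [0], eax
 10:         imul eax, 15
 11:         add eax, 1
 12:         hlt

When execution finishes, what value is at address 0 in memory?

84

after mov esi, 1: esi=1
after mov edx, 21: edx=21
after mov eax, 28: eax=28
after imul eax, 3: eax=28*3=84
after mod esi, 15: esi=1%15=1
after add edx, esi: edx=21+1=22
after sub edx, esi: edx=22-1=21
after mod esi, 13: esi=1%13=1
mov [0], eax → M[0]=84
after imul eax, 15: eax=84*15=1260
after add eax, 1: eax=1260+1=1261
halt.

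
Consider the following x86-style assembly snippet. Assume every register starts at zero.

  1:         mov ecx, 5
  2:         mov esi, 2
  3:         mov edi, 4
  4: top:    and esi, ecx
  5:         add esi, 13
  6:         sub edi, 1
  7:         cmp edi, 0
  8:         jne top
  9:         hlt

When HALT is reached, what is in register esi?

18

mov ecx, 5 → ecx=5
mov esi, 2 → esi=2
mov edi, 4 → edi=4
and esi, ecx → esi=2&5=0
add esi, 13 → esi=0+13=13
sub edi, 1 → edi=4-1=3
cmp edi, 0  (cmp 3,0)
jne top: taken
and esi, ecx → esi=13&5=5
add esi, 13 → esi=5+13=18
sub edi, 1 → edi=3-1=2
cmp edi, 0  (cmp 2,0)
jne top: taken
and esi, ecx → esi=18&5=0
add esi, 13 → esi=0+13=13
sub edi, 1 → edi=2-1=1
cmp edi, 0  (cmp 1,0)
jne top: taken
and esi, ecx → esi=13&5=5
add esi, 13 → esi=5+13=18
sub edi, 1 → edi=1-1=0
cmp edi, 0  (cmp 0,0)
jne top: not taken
halt.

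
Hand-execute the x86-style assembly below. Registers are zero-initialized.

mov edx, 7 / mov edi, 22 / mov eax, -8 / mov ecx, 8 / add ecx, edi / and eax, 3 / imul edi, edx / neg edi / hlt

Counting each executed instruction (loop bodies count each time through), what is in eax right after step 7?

mov edx, 7 → edx=7
mov edi, 22 → edi=22
mov eax, -8 → eax=-8
mov ecx, 8 → ecx=8
add ecx, edi → ecx=8+22=30
and eax, 3 → eax=(-8)&3=0
imul edi, edx → edi=22*7=154
After step 7: eax = 0.

0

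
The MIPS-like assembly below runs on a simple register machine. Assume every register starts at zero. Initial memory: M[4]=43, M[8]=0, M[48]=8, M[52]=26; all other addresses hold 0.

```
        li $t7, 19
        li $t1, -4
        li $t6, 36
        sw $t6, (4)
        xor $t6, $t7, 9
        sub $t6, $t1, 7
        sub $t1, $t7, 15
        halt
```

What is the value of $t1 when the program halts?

4

li $t7, 19 → $t7=19
li $t1, -4 → $t1=-4
li $t6, 36 → $t6=36
sw $t6, (4) → M[4]=36
xor $t6, $t7, 9 → $t6=19^9=26
sub $t6, $t1, 7 → $t6=(-4)-7=-11
sub $t1, $t7, 15 → $t1=19-15=4
halt.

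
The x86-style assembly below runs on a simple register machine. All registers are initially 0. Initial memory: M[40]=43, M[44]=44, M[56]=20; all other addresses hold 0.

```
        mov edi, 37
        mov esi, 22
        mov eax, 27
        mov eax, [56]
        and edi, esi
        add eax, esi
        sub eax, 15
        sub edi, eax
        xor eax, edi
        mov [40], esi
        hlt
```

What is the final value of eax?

mov edi, 37 → edi=37
mov esi, 22 → esi=22
mov eax, 27 → eax=27
mov eax, [56] → eax=M[56]=20
and edi, esi → edi=37&22=4
add eax, esi → eax=20+22=42
sub eax, 15 → eax=42-15=27
sub edi, eax → edi=4-27=-23
xor eax, edi → eax=27^(-23)=-14
mov [40], esi → M[40]=22
halt.

-14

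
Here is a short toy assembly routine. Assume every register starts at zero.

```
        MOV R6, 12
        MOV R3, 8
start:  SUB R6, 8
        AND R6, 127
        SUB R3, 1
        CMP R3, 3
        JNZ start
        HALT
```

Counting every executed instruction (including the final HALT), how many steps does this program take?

28

MOV R6, 12 → R6=12
MOV R3, 8 → R3=8
SUB R6, 8 → R6=12-8=4
AND R6, 127 → R6=4&127=4
SUB R3, 1 → R3=8-1=7
CMP R3, 3  (cmp 7,3)
JNZ start: taken
SUB R6, 8 → R6=4-8=-4
AND R6, 127 → R6=(-4)&127=124
SUB R3, 1 → R3=7-1=6
CMP R3, 3  (cmp 6,3)
JNZ start: taken
SUB R6, 8 → R6=124-8=116
AND R6, 127 → R6=116&127=116
SUB R3, 1 → R3=6-1=5
CMP R3, 3  (cmp 5,3)
JNZ start: taken
SUB R6, 8 → R6=116-8=108
AND R6, 127 → R6=108&127=108
SUB R3, 1 → R3=5-1=4
CMP R3, 3  (cmp 4,3)
JNZ start: taken
SUB R6, 8 → R6=108-8=100
AND R6, 127 → R6=100&127=100
SUB R3, 1 → R3=4-1=3
CMP R3, 3  (cmp 3,3)
JNZ start: not taken
halt.
Total executed instructions: 28.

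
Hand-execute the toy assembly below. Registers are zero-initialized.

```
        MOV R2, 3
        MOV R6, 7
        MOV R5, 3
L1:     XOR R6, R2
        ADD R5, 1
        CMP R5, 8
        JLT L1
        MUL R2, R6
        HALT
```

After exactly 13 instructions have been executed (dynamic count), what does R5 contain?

6

R2=3
R6=7
R5=3
R6=7^3=4
R5=3+1=4
CMP R5, 8  (cmp 4,8)
JLT L1: taken
R6=4^3=7
R5=4+1=5
CMP R5, 8  (cmp 5,8)
JLT L1: taken
R6=7^3=4
R5=5+1=6
After step 13: R5 = 6.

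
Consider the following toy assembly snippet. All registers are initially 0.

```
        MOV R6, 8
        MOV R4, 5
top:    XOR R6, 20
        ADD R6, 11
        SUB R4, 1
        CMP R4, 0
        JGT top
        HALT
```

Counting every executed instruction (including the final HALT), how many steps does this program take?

after MOV R6, 8: R6=8
after MOV R4, 5: R4=5
after XOR R6, 20: R6=8^20=28
after ADD R6, 11: R6=28+11=39
after SUB R4, 1: R4=5-1=4
CMP R4, 0  (cmp 4,0)
JGT top: taken
after XOR R6, 20: R6=39^20=51
after ADD R6, 11: R6=51+11=62
after SUB R4, 1: R4=4-1=3
CMP R4, 0  (cmp 3,0)
JGT top: taken
after XOR R6, 20: R6=62^20=42
after ADD R6, 11: R6=42+11=53
after SUB R4, 1: R4=3-1=2
CMP R4, 0  (cmp 2,0)
JGT top: taken
after XOR R6, 20: R6=53^20=33
after ADD R6, 11: R6=33+11=44
after SUB R4, 1: R4=2-1=1
CMP R4, 0  (cmp 1,0)
JGT top: taken
after XOR R6, 20: R6=44^20=56
after ADD R6, 11: R6=56+11=67
after SUB R4, 1: R4=1-1=0
CMP R4, 0  (cmp 0,0)
JGT top: not taken
halt.
Total executed instructions: 28.

28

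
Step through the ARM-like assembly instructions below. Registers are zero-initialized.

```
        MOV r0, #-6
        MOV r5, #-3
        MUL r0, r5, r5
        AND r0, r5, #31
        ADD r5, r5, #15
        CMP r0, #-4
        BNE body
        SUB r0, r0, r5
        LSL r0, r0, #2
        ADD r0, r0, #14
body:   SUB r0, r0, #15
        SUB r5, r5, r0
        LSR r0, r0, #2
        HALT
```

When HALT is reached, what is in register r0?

after MOV r0, #-6: r0=-6
after MOV r5, #-3: r5=-3
after MUL r0, r5, r5: r0=(-3)*(-3)=9
after AND r0, r5, #31: r0=(-3)&31=29
after ADD r5, r5, #15: r5=(-3)+15=12
CMP r0, #-4  (cmp 29,-4)
BNE body: taken
after SUB r0, r0, #15: r0=29-15=14
after SUB r5, r5, r0: r5=12-14=-2
after LSR r0, r0, #2: r0=14>>2=3
halt.

3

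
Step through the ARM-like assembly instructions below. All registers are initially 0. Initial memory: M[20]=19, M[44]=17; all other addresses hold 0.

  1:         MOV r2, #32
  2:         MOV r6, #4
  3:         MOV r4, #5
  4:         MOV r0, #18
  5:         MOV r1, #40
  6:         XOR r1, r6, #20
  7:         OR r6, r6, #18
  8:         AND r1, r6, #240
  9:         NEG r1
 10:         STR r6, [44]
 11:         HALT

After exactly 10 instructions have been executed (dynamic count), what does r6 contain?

22

r2=32
r6=4
r4=5
r0=18
r1=40
r1=4^20=16
r6=4|18=22
r1=22&240=16
r1=-(16)=-16
STR r6, [44] → M[44]=22
After step 10: r6 = 22.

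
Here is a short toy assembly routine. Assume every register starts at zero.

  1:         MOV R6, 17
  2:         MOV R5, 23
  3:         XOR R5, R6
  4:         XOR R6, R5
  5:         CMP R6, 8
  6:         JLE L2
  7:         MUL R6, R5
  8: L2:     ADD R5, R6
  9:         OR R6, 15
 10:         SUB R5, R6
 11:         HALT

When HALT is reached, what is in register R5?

MOV R6, 17 → R6=17
MOV R5, 23 → R5=23
XOR R5, R6 → R5=23^17=6
XOR R6, R5 → R6=17^6=23
CMP R6, 8  (cmp 23,8)
JLE L2: not taken
MUL R6, R5 → R6=23*6=138
ADD R5, R6 → R5=6+138=144
OR R6, 15 → R6=138|15=143
SUB R5, R6 → R5=144-143=1
halt.

1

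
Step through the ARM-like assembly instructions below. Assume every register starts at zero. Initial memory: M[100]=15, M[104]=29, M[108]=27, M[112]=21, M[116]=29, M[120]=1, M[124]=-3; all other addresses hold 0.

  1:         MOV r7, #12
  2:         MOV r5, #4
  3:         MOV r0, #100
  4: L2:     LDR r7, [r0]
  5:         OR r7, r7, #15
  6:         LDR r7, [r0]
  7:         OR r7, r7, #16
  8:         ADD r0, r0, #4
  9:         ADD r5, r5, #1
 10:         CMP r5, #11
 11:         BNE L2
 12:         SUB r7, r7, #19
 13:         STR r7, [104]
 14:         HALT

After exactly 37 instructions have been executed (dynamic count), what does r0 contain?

116

MOV r7, #12 → r7=12
MOV r5, #4 → r5=4
MOV r0, #100 → r0=100
LDR r7, [r0] → r7=M[100]=15
OR r7, r7, #15 → r7=15|15=15
LDR r7, [r0] → r7=M[100]=15
OR r7, r7, #16 → r7=15|16=31
ADD r0, r0, #4 → r0=100+4=104
ADD r5, r5, #1 → r5=4+1=5
CMP r5, #11  (cmp 5,11)
BNE L2: taken
LDR r7, [r0] → r7=M[104]=29
OR r7, r7, #15 → r7=29|15=31
LDR r7, [r0] → r7=M[104]=29
OR r7, r7, #16 → r7=29|16=29
ADD r0, r0, #4 → r0=104+4=108
ADD r5, r5, #1 → r5=5+1=6
CMP r5, #11  (cmp 6,11)
BNE L2: taken
LDR r7, [r0] → r7=M[108]=27
OR r7, r7, #15 → r7=27|15=31
LDR r7, [r0] → r7=M[108]=27
OR r7, r7, #16 → r7=27|16=27
ADD r0, r0, #4 → r0=108+4=112
ADD r5, r5, #1 → r5=6+1=7
CMP r5, #11  (cmp 7,11)
BNE L2: taken
LDR r7, [r0] → r7=M[112]=21
OR r7, r7, #15 → r7=21|15=31
LDR r7, [r0] → r7=M[112]=21
OR r7, r7, #16 → r7=21|16=21
ADD r0, r0, #4 → r0=112+4=116
ADD r5, r5, #1 → r5=7+1=8
CMP r5, #11  (cmp 8,11)
BNE L2: taken
LDR r7, [r0] → r7=M[116]=29
OR r7, r7, #15 → r7=29|15=31
After step 37: r0 = 116.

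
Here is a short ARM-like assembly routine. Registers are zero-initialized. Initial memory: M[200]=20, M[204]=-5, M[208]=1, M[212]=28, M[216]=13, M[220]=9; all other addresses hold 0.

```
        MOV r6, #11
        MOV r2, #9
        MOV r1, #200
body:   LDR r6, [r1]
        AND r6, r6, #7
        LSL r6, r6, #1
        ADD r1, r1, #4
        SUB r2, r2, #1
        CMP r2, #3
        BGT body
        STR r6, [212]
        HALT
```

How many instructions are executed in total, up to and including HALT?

after MOV r6, #11: r6=11
after MOV r2, #9: r2=9
after MOV r1, #200: r1=200
after LDR r6, [r1]: r6=M[200]=20
after AND r6, r6, #7: r6=20&7=4
after LSL r6, r6, #1: r6=4<<1=8
after ADD r1, r1, #4: r1=200+4=204
after SUB r2, r2, #1: r2=9-1=8
CMP r2, #3  (cmp 8,3)
BGT body: taken
after LDR r6, [r1]: r6=M[204]=-5
after AND r6, r6, #7: r6=(-5)&7=3
after LSL r6, r6, #1: r6=3<<1=6
after ADD r1, r1, #4: r1=204+4=208
after SUB r2, r2, #1: r2=8-1=7
CMP r2, #3  (cmp 7,3)
BGT body: taken
after LDR r6, [r1]: r6=M[208]=1
after AND r6, r6, #7: r6=1&7=1
after LSL r6, r6, #1: r6=1<<1=2
after ADD r1, r1, #4: r1=208+4=212
after SUB r2, r2, #1: r2=7-1=6
CMP r2, #3  (cmp 6,3)
BGT body: taken
after LDR r6, [r1]: r6=M[212]=28
after AND r6, r6, #7: r6=28&7=4
after LSL r6, r6, #1: r6=4<<1=8
after ADD r1, r1, #4: r1=212+4=216
after SUB r2, r2, #1: r2=6-1=5
CMP r2, #3  (cmp 5,3)
BGT body: taken
after LDR r6, [r1]: r6=M[216]=13
after AND r6, r6, #7: r6=13&7=5
after LSL r6, r6, #1: r6=5<<1=10
after ADD r1, r1, #4: r1=216+4=220
after SUB r2, r2, #1: r2=5-1=4
CMP r2, #3  (cmp 4,3)
BGT body: taken
after LDR r6, [r1]: r6=M[220]=9
after AND r6, r6, #7: r6=9&7=1
after LSL r6, r6, #1: r6=1<<1=2
after ADD r1, r1, #4: r1=220+4=224
after SUB r2, r2, #1: r2=4-1=3
CMP r2, #3  (cmp 3,3)
BGT body: not taken
STR r6, [212] → M[212]=2
halt.
Total executed instructions: 47.

47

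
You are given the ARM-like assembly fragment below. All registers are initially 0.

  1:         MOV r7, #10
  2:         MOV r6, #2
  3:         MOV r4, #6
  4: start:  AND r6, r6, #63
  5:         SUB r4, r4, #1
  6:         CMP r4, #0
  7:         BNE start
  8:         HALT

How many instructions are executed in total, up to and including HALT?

28

r7=10
r6=2
r4=6
r6=2&63=2
r4=6-1=5
CMP r4, #0  (cmp 5,0)
BNE start: taken
r6=2&63=2
r4=5-1=4
CMP r4, #0  (cmp 4,0)
BNE start: taken
r6=2&63=2
r4=4-1=3
CMP r4, #0  (cmp 3,0)
BNE start: taken
r6=2&63=2
r4=3-1=2
CMP r4, #0  (cmp 2,0)
BNE start: taken
r6=2&63=2
r4=2-1=1
CMP r4, #0  (cmp 1,0)
BNE start: taken
r6=2&63=2
r4=1-1=0
CMP r4, #0  (cmp 0,0)
BNE start: not taken
halt.
Total executed instructions: 28.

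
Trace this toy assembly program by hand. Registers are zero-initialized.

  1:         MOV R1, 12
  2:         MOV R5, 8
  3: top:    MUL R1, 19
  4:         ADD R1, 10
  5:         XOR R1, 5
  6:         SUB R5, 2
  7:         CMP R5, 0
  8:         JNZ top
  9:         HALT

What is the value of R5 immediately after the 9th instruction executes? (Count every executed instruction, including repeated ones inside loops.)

R1=12
R5=8
R1=12*19=228
R1=228+10=238
R1=238^5=235
R5=8-2=6
CMP R5, 0  (cmp 6,0)
JNZ top: taken
R1=235*19=4465
After step 9: R5 = 6.

6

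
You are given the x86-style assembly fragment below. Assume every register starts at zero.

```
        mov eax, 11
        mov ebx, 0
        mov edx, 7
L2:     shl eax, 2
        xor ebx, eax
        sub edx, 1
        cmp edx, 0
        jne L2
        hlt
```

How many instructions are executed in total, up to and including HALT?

39

mov eax, 11 → eax=11
mov ebx, 0 → ebx=0
mov edx, 7 → edx=7
shl eax, 2 → eax=11<<2=44
xor ebx, eax → ebx=0^44=44
sub edx, 1 → edx=7-1=6
cmp edx, 0  (cmp 6,0)
jne L2: taken
shl eax, 2 → eax=44<<2=176
xor ebx, eax → ebx=44^176=156
sub edx, 1 → edx=6-1=5
cmp edx, 0  (cmp 5,0)
jne L2: taken
shl eax, 2 → eax=176<<2=704
xor ebx, eax → ebx=156^704=604
sub edx, 1 → edx=5-1=4
cmp edx, 0  (cmp 4,0)
jne L2: taken
shl eax, 2 → eax=704<<2=2816
xor ebx, eax → ebx=604^2816=2396
sub edx, 1 → edx=4-1=3
cmp edx, 0  (cmp 3,0)
jne L2: taken
shl eax, 2 → eax=2816<<2=11264
xor ebx, eax → ebx=2396^11264=9564
sub edx, 1 → edx=3-1=2
cmp edx, 0  (cmp 2,0)
jne L2: taken
shl eax, 2 → eax=11264<<2=45056
xor ebx, eax → ebx=9564^45056=38236
sub edx, 1 → edx=2-1=1
cmp edx, 0  (cmp 1,0)
jne L2: taken
shl eax, 2 → eax=45056<<2=180224
xor ebx, eax → ebx=38236^180224=152924
sub edx, 1 → edx=1-1=0
cmp edx, 0  (cmp 0,0)
jne L2: not taken
halt.
Total executed instructions: 39.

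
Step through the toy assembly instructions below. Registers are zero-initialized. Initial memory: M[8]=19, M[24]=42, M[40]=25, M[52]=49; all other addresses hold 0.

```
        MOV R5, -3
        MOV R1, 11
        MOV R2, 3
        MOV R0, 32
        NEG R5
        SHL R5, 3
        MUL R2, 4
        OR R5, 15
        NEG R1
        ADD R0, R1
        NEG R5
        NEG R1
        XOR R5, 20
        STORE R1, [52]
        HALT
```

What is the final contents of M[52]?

MOV R5, -3 → R5=-3
MOV R1, 11 → R1=11
MOV R2, 3 → R2=3
MOV R0, 32 → R0=32
NEG R5 → R5=-(-3)=3
SHL R5, 3 → R5=3<<3=24
MUL R2, 4 → R2=3*4=12
OR R5, 15 → R5=24|15=31
NEG R1 → R1=-(11)=-11
ADD R0, R1 → R0=32+(-11)=21
NEG R5 → R5=-(31)=-31
NEG R1 → R1=-(-11)=11
XOR R5, 20 → R5=(-31)^20=-11
STORE R1, [52] → M[52]=11
halt.

11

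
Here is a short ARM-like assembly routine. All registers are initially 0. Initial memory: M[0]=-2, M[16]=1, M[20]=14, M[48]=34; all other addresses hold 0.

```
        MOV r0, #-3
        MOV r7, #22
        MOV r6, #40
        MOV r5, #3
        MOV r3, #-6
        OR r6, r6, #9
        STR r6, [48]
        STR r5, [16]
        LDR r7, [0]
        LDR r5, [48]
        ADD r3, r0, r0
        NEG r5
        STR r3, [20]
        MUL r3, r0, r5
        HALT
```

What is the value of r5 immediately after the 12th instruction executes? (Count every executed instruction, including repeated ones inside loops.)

-41

MOV r0, #-3 → r0=-3
MOV r7, #22 → r7=22
MOV r6, #40 → r6=40
MOV r5, #3 → r5=3
MOV r3, #-6 → r3=-6
OR r6, r6, #9 → r6=40|9=41
STR r6, [48] → M[48]=41
STR r5, [16] → M[16]=3
LDR r7, [0] → r7=M[0]=-2
LDR r5, [48] → r5=M[48]=41
ADD r3, r0, r0 → r3=(-3)+(-3)=-6
NEG r5 → r5=-(41)=-41
After step 12: r5 = -41.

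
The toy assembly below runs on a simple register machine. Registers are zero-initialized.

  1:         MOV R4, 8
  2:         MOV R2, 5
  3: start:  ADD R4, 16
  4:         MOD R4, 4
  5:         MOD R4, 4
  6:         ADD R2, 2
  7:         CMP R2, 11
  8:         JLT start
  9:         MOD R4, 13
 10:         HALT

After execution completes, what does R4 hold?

0

R4=8
R2=5
R4=8+16=24
R4=24%4=0
R4=0%4=0
R2=5+2=7
CMP R2, 11  (cmp 7,11)
JLT start: taken
R4=0+16=16
R4=16%4=0
R4=0%4=0
R2=7+2=9
CMP R2, 11  (cmp 9,11)
JLT start: taken
R4=0+16=16
R4=16%4=0
R4=0%4=0
R2=9+2=11
CMP R2, 11  (cmp 11,11)
JLT start: not taken
R4=0%13=0
halt.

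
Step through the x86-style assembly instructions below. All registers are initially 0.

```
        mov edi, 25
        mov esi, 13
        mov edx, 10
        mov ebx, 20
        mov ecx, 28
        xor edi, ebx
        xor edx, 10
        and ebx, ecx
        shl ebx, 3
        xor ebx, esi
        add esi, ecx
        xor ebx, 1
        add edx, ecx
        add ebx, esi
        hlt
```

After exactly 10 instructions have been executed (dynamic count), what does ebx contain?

173

after mov edi, 25: edi=25
after mov esi, 13: esi=13
after mov edx, 10: edx=10
after mov ebx, 20: ebx=20
after mov ecx, 28: ecx=28
after xor edi, ebx: edi=25^20=13
after xor edx, 10: edx=10^10=0
after and ebx, ecx: ebx=20&28=20
after shl ebx, 3: ebx=20<<3=160
after xor ebx, esi: ebx=160^13=173
After step 10: ebx = 173.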